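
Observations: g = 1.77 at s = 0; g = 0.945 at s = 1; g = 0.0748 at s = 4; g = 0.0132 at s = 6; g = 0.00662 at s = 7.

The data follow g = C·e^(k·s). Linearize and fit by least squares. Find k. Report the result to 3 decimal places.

Taking logs, ln g = k·s + ln C, so regress ln g on s.
AᵀA = [[102.0000, 18.0000]; [18.0000, 5]], rhs = [-71.5172, -11.4237]ᵀ  (here Σs = 18.0000, Σ(s)² = 102.0000, Σln g = -11.4237, Σs·ln g = -71.5172).
Slope k = (n·Σs·ln g − Σs·Σln g)/(n·Σ(s)² − (Σs)²) = (5·-71.5172 − 18.0000·-11.4237)/186.0000 = -0.81698; ln C = (Σln g − k·Σs)/n = 0.65639.

k = -0.817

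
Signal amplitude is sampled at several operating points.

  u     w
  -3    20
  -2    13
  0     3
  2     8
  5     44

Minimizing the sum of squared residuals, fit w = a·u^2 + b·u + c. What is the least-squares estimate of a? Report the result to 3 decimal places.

The normal equations are: 738·a + 98·b + 42·c = 1364;  98·a + 42·b + 2·c = 150;  42·a + 2·b + 5·c = 88.
(Σu^2·u^2 = 738, Σu^2·u = 98, Σu^2 = 42, Σu·u = 42, Σu = 2, Σ1 = 5, Σu^2·w = 1364, Σu·w = 150, Σw = 88.)
Solving the 3×3 system (Gaussian elimination) gives a = 20525/11596, b = -8141/11596, c = 8734/2899.

a = 1.770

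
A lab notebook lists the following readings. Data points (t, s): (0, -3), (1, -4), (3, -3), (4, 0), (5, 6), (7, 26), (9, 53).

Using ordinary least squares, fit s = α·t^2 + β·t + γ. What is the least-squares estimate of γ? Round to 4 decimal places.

γ = -2.3333

From the data, Σt^2·t^2 = 9925, Σt^2·t = 1289, Σt^2 = 181, Σt·t = 181, Σt = 29, Σ1 = 7.
For Xᵀs: Σt^2·s = 5686, Σt·s = 676, Σs = 75.
So XᵀX·[α, β, γ]ᵀ = Xᵀs: [[9925, 1289, 181]; [1289, 181, 29]; [181, 29, 7]]·[α, β, γ]ᵀ = [5686, 676, 75]ᵀ.
Row-reducing yields α = 1007/924, β = -1125/308, γ = -7/3.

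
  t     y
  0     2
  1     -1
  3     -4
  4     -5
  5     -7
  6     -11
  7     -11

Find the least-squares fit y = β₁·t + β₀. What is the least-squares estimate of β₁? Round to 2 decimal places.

β₁ = -1.87

MᵀM·[β₁, β₀]ᵀ = Mᵀy reads: 136·β₁ + 26·β₀ = -211;  26·β₁ + 7·β₀ = -37.
(Σt·t = 136, Σt = 26, Σ1 = 7, Σt·y = -211, Σy = -37.)
Determinant 136·7 − 26² = 276.
β₁ = ((-211)·7 − 26·(-37))/276 = -515/276; β₀ = (136·(-37) − 26·(-211))/276 = 227/138.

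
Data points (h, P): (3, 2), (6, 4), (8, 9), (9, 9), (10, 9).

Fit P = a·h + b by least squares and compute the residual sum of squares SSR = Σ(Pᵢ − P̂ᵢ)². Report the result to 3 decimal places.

SSR = 4.513

The normal equations are: 290·a + 36·b = 273;  36·a + 5·b = 33.
(Σh·h = 290, Σh = 36, Σ1 = 5, Σh·P = 273, ΣP = 33.)
Δ = 290·5 − 36² = 154.
a = (273·5 − 36·33)/154 = 177/154; b = (290·33 − 36·273)/154 = -129/77.
Residuals: 5/22, -94/77, 114/77, 51/154, -9/11; SSR = 695/154.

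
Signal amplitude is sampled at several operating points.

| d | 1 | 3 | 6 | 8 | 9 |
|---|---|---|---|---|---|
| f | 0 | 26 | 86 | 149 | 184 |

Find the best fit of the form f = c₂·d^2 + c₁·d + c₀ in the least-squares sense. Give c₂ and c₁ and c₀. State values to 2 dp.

c₂ = 1.84, c₁ = 4.49, c₀ = -5.65

The normal system XᵀX·[c₂, c₁, c₀]ᵀ = Xᵀf is [[12035, 1485, 191]; [1485, 191, 27]; [191, 27, 5]]·[c₂, c₁, c₀]ᵀ = [27770, 3442, 445]ᵀ.
Inverting the 3×3 Gram matrix, [c₂, c₁, c₀]ᵀ = [38897/21102, 31573/7034, -59635/10551]ᵀ.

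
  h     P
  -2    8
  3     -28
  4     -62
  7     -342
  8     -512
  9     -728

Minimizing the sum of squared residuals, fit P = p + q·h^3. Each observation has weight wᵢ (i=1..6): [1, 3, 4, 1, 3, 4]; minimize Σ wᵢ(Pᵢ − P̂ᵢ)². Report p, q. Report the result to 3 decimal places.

XᵀWX·[p, q]ᵀ = XᵀWP reads: 16·p + 5124·q = -5114;  5124·p + 3048480·q = -3044790.
Determinant 16·3048480 − 5124² = 22520304.
p = ((-5114)·3048480 − 5124·(-3044790))/22520304 = 160795/312782; q = (16·(-3044790) − 5124·(-5114))/22520304 = -938021/938346.

p = 0.514, q = -1.000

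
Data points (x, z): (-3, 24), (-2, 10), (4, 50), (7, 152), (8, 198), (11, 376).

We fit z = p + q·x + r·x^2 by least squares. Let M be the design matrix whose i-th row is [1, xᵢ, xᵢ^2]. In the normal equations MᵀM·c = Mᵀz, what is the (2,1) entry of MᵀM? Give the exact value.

Row 2 ↔ basis x, column 1 ↔ basis 1, so (MᵀM)_{2,1} = Σᵢ x = (-3)·(1) + (-2)·(1) + (4)·(1) + (7)·(1) + (8)·(1) + (11)·(1) = 25.

25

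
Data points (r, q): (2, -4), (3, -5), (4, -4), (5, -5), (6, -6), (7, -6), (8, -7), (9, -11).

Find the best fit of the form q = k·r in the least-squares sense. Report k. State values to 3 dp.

k = -1.046

Compute the Gram sums: Σr·r = 284.
Right-hand side: Σr·q = -297.
k = (-297)/284 = -1.04577.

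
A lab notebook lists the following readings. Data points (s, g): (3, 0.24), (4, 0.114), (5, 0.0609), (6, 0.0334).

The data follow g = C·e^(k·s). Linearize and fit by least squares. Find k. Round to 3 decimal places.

k = -0.654

Let Y = ln g. Fitting Y = k·s + ln C by least squares:
AᵀA = [[86.0000, 18.0000]; [18.0000, 4]], rhs = [-47.3554, -9.7964]ᵀ  (here Σs = 18.0000, Σ(s)² = 86.0000, Σln g = -9.7964, Σs·ln g = -47.3554).
Δ = 86.0000·4 − (18.0000)² = 20.0000; k = (-47.3554·4 − 18.0000·-9.7964)/20.0000 = -0.65432, ln C = (86.0000·-9.7964 − 18.0000·-47.3554)/20.0000 = 0.49535.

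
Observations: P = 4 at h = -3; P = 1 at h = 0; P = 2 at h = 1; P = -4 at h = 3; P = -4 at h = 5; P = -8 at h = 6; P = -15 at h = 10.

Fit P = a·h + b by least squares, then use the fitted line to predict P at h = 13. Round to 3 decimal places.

P̂ = -18.062

The normal system XᵀX·[a, b]ᵀ = XᵀP is [[180, 22]; [22, 7]]·[a, b]ᵀ = [-240, -24]ᵀ.
Δ = 180·7 − 22² = 776.
a = ((-240)·7 − 22·(-24))/776 = -144/97; b = (180·(-24) − 22·(-240))/776 = 120/97.
At h = 13: P̂ = (-144/97)·(13) + (120/97)·(1) = -1752/97.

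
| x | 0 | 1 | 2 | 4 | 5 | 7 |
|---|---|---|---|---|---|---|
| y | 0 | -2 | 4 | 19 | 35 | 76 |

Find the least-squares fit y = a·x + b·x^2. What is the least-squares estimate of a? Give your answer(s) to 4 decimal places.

a = -2.7594

Entries of MᵀM: Σx·x = 95, Σx·x^2 = 541, Σx^2·x^2 = 3299.
For Mᵀy: Σx·y = 789, Σx^2·y = 4917.
MᵀM·[a, b]ᵀ = Mᵀy becomes [[95, 541]; [541, 3299]]·[a, b]ᵀ = [789, 4917]ᵀ.
Δ = 95·3299 − 541² = 20724.
a = (789·3299 − 541·4917)/20724 = -9531/3454; b = (95·4917 − 541·789)/20724 = 6711/3454.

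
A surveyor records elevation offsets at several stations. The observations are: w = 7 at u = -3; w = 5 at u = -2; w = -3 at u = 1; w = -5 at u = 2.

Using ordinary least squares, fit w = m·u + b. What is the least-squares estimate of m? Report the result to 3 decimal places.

m = -2.471

Compute the Gram sums: Σu·u = 18, Σu = -2, Σ1 = 4.
And Σu·w = -44, Σw = 4.
Normal equations: [[18, -2]; [-2, 4]]·[m, b]ᵀ = [-44, 4]ᵀ.
Determinant 18·4 − (-2)² = 68.
m = ((-44)·4 − (-2)·4)/68 = -42/17; b = (18·4 − (-2)·(-44))/68 = -4/17.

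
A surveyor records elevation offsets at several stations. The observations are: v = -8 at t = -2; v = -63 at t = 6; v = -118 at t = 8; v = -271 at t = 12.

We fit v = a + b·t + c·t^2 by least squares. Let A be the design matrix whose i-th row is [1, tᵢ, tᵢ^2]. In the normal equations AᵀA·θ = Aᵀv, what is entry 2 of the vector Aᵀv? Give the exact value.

-4558

Entry 2 ↔ basis t, so (Aᵀv)_{2} = Σᵢ (t)·vᵢ = (-2)·(-8) + (6)·(-63) + (8)·(-118) + (12)·(-271) = -4558.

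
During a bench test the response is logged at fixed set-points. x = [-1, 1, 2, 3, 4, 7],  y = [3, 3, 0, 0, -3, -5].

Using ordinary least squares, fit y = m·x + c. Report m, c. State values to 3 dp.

m = -1.116, c = 2.643

The normal equations are: 80·m + 16·c = -47;  16·m + 6·c = -2.
det = 80·6 − 16² = 224.
m = ((-47)·6 − 16·(-2))/224 = -125/112; c = (80·(-2) − 16·(-47))/224 = 37/14.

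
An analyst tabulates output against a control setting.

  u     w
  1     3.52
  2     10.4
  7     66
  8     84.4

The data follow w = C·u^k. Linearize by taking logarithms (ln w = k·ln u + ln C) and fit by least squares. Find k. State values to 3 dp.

Linearized form: ln w = k·ln u + ln C. From the 4 transformed points,
Sums: Σln u = 4.7185, Σ(ln u)² = 8.5911, Σln w = 12.2255, Σln u·ln w = 18.9994.
Normal system: [[8.5911, 4.7185]; [4.7185, 4]]·[k, ln C]ᵀ = [18.9994, 12.2255]ᵀ.
Slope k = (n·Σln u·ln w − Σln u·Σln w)/(n·Σ(ln u)² − (Σln u)²) = (4·18.9994 − 4.7185·12.2255)/12.1002 = 1.51334; ln C = (Σln w − k·Σln u)/n = 1.27120.

k = 1.513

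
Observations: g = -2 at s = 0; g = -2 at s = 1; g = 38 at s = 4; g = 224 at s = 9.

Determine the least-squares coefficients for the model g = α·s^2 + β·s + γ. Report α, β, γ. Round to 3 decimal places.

α = 3.024, β = -2.057, γ = -2.387

Entries of MᵀM: Σs^2·s^2 = 6818, Σs^2·s = 794, Σs^2 = 98, Σs·s = 98, Σs = 14, Σ1 = 4.
Right-hand side: Σs^2·g = 18750, Σs·g = 2166, Σg = 258.
Normal equations: [[6818, 794, 98]; [794, 98, 14]; [98, 14, 4]]·[α, β, γ]ᵀ = [18750, 2166, 258]ᵀ.
Inverting the 3×3 Gram matrix, [α, β, γ]ᵀ = [1642/543, -1117/543, -432/181]ᵀ.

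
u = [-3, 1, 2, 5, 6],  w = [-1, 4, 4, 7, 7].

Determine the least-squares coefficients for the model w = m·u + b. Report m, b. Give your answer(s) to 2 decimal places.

m = 0.90, b = 2.22

The normal system XᵀX·[m, b]ᵀ = Xᵀw is [[75, 11]; [11, 5]]·[m, b]ᵀ = [92, 21]ᵀ.
det = 75·5 − 11² = 254.
m = (92·5 − 11·21)/254 = 229/254; b = (75·21 − 11·92)/254 = 563/254.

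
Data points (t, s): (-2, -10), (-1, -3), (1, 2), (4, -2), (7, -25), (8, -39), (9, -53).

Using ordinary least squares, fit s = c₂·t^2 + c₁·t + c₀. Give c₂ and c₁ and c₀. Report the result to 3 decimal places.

c₂ = -1.037, c₁ = 3.386, c₀ = 0.844

Forming MᵀM = [[13332, 1640, 216]; [1640, 216, 26]; [216, 26, 7]] and Mᵀs = [-8087, -947, -130]ᵀ gives MᵀM·[c₂, c₁, c₀]ᵀ = Mᵀs.
Inverting the 3×3 Gram matrix, [c₂, c₁, c₀]ᵀ = [-171361/165284, 559633/165284, 69757/82642]ᵀ.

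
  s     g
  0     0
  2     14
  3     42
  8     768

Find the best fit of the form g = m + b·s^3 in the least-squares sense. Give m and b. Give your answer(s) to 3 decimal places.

m = 1.182, b = 1.498

With design matrix M, MᵀM = [[4, 547]; [547, 262937]] and Mᵀg = [824, 394462]ᵀ.
Determinant 4·262937 − 547² = 752539.
m = (824·262937 − 547·394462)/752539 = 889374/752539; b = (4·394462 − 547·824)/752539 = 1127120/752539.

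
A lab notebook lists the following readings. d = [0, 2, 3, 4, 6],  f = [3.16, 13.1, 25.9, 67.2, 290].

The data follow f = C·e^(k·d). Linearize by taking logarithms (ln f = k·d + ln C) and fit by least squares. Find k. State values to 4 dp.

k = 0.7596

With ln fᵢ as the transformed response and dᵢ as the regressor:
Σd = 15.0000, Σ(d)² = 65.0000, Σln f = 16.8550, Σd·ln f = 65.7579.
Equations: 65.0000·k + 15.0000·ln C = 65.7579;  15.0000·k + 5·ln C = 16.8550.
Solving (det = 100.0000): k = 0.75965, ln C = 1.09205.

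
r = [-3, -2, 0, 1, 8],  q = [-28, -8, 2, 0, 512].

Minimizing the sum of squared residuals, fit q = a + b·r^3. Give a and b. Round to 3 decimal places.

XᵀX·[a, b]ᵀ = Xᵀq reads: 5·a + 478·b = 478;  478·a + 262938·b = 262964.
Eliminating b: 262938·(row 1) − 478·(row 2) gives 1086206·a = 262938·478 − 478·262964 = -12428, so a = -6214/543103.
Then b = (262964 − 478·(-6214/543103))/262938 = 543168/543103.

a = -0.011, b = 1.000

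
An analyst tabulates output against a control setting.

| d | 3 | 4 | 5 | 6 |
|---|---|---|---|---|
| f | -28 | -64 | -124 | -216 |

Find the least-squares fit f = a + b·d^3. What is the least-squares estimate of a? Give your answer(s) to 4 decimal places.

a = -0.5176

Setting ∂/∂a … = 0 gives: 4·a + 432·b = -432;  432·a + 67106·b = -67008.
Δ = 4·67106 − 432² = 81800.
a = ((-432)·67106 − 432·(-67008))/81800 = -5292/10225; b = (4·(-67008) − 432·(-432))/81800 = -10176/10225.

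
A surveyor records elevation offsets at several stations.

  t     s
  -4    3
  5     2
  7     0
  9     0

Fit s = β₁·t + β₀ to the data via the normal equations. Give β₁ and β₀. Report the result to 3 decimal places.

β₁ = -0.235, β₀ = 2.251

From the data, Σt·t = 171, Σt = 17, Σ1 = 4.
Moment sums: Σt·s = -2, Σs = 5.
Eliminating β₀: 4·(row 1) − 17·(row 2) gives 395·β₁ = 4·(-2) − 17·5 = -93, so β₁ = -93/395.
Then β₀ = (5 − 17·(-93/395))/4 = 889/395.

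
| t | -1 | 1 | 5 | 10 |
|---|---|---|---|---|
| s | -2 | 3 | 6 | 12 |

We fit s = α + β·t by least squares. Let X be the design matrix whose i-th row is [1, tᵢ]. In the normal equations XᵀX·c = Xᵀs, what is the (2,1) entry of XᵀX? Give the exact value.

Row 2 ↔ basis t, column 1 ↔ basis 1, so (XᵀX)_{2,1} = Σᵢ t = (-1)·(1) + (1)·(1) + (5)·(1) + (10)·(1) = 15.

15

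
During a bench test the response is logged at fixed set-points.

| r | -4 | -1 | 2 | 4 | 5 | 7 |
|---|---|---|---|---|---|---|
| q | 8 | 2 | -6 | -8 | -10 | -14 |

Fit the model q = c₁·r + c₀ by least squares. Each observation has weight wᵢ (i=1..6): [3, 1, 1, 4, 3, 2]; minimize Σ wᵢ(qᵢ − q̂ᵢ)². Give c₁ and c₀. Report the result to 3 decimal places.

From the data, Σwᵢ·r·r = 290, Σwᵢ·r = 34, Σwᵢ·1 = 14.
For AᵀWq: Σwᵢ·r·q = -584, Σwᵢ·q = -70.
AᵀWA·[c₁, c₀]ᵀ = AᵀWq becomes [[290, 34]; [34, 14]]·[c₁, c₀]ᵀ = [-584, -70]ᵀ.
Eliminating c₀: 14·(row 1) − 34·(row 2) gives 2904·c₁ = 14·(-584) − 34·(-70) = -5796, so c₁ = -483/242.
Then c₀ = ((-70) − 34·(-483/242))/14 = -37/242.

c₁ = -1.996, c₀ = -0.153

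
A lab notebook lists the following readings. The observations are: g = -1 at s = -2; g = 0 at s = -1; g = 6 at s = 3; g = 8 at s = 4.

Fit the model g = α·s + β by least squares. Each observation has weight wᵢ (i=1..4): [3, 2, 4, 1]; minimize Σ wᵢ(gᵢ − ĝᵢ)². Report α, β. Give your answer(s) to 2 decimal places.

α = 1.46, β = 1.73

The normal equations are: 66·α + 8·β = 110;  8·α + 10·β = 29.
(Σwᵢ·s·s = 66, Σwᵢ·s = 8, Σwᵢ·1 = 10, Σwᵢ·s·g = 110, Σwᵢ·g = 29.)
det = 66·10 − 8² = 596.
α = (110·10 − 8·29)/596 = 217/149; β = (66·29 − 8·110)/596 = 517/298.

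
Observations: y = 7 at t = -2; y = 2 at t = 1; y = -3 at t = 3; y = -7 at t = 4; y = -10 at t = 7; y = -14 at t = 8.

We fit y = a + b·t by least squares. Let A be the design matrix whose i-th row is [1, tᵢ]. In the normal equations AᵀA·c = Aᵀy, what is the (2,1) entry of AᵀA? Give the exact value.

Row 2 ↔ basis t, column 1 ↔ basis 1, so (AᵀA)_{2,1} = Σᵢ t = (-2)·(1) + (1)·(1) + (3)·(1) + (4)·(1) + (7)·(1) + (8)·(1) = 21.

21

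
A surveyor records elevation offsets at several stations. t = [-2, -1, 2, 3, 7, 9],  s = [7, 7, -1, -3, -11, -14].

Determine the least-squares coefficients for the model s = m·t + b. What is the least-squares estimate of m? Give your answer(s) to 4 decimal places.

Forming AᵀA = [[148, 18]; [18, 6]] and Aᵀs = [-235, -15]ᵀ gives AᵀA·[m, b]ᵀ = Aᵀs.
Eliminating b: 6·(row 1) − 18·(row 2) gives 564·m = 6·(-235) − 18·(-15) = -1140, so m = -95/47.
Then b = ((-15) − 18·(-95/47))/6 = 335/94.

m = -2.0213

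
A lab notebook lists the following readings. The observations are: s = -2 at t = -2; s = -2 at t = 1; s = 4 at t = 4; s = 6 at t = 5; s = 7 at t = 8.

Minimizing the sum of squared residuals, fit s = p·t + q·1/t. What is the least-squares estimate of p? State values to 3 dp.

p = 1.051

Entries of AᵀA: Σt·t = 110, Σt·1/t = 5, Σ1/t·1/t = 2189/1600.
And Σt·s = 104, Σ1/t·s = 83/40.
det = 110·(2189/1600) − 5² = 20079/160.
p = (104·(2189/1600) − 5·(83/40))/(20079/160) = 35176/33465; q = (110·(83/40) − 5·104)/(20079/160) = -15560/6693.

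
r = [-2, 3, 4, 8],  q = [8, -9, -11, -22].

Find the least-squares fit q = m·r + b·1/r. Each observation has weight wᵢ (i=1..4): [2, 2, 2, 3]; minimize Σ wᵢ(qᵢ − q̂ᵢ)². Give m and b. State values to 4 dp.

m = -2.6515, b = -4.3466

The normal equations are: 250·m + 9·b = -702;  9·m + (515/576)·b = -111/4.
Δ = 250·(515/576) − 9² = 41047/288.
m = ((-702)·(515/576) − 9·(-111/4))/(41047/288) = -108837/41047; b = (250·(-111/4) − 9·(-702))/(41047/288) = -178416/41047.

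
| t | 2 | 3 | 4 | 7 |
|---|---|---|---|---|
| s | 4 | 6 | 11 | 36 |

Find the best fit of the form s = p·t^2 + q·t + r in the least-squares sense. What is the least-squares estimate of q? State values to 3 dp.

q = -2.494

Forming XᵀX = [[2754, 442, 78]; [442, 78, 16]; [78, 16, 4]] and Xᵀs = [2010, 322, 57]ᵀ gives XᵀX·[p, q, r]ᵀ = Xᵀs.
Row-reducing yields p = 359/362, q = -903/362, r = 885/181.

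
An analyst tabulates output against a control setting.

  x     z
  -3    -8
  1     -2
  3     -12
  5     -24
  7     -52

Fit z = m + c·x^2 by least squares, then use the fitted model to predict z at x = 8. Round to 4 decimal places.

ẑ = -66.4934

The normal system AᵀA·[m, c]ᵀ = Aᵀz is [[5, 93]; [93, 3189]]·[m, c]ᵀ = [-98, -3330]ᵀ.
Δ = 5·3189 − 93² = 7296.
m = ((-98)·3189 − 93·(-3330))/7296 = -59/152; c = (5·(-3330) − 93·(-98))/7296 = -157/152.
At x = 8: ẑ = (-59/152)·(1) + (-157/152)·(64) = -10107/152.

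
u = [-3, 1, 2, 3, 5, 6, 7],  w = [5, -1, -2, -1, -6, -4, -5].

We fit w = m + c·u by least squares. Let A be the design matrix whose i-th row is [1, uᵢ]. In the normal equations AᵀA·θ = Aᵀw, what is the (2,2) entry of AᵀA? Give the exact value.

Row 2 ↔ basis u, column 2 ↔ basis u, so (AᵀA)_{2,2} = Σᵢ (u)·(u) = (-3)·(-3) + (1)·(1) + (2)·(2) + (3)·(3) + (5)·(5) + (6)·(6) + (7)·(7) = 133.

133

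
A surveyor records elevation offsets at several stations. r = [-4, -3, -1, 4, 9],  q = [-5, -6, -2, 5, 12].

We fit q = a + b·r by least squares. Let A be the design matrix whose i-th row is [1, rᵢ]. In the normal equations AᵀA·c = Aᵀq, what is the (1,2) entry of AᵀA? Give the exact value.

5

Row 1 ↔ basis 1, column 2 ↔ basis r, so (AᵀA)_{1,2} = Σᵢ r = (1)·(-4) + (1)·(-3) + (1)·(-1) + (1)·(4) + (1)·(9) = 5.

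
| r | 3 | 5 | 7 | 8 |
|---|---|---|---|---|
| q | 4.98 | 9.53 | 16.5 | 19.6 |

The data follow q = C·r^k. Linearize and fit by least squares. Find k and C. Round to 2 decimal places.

k = 1.41, C = 1.03

Linearized form: ln q = k·ln r + ln C. From the 4 transformed points,
Σln r = 6.7334, Σ(ln r)² = 11.9079, Σln q = 9.6388, Σln r·ln q = 17.0347.
Equations: 11.9079·k + 6.7334·ln C = 17.0347;  6.7334·k + 4·ln C = 9.6388.
Solving (det = 2.2928): k = 1.41178, ln C = 0.03317, so C = exp(0.03317) = 1.03373.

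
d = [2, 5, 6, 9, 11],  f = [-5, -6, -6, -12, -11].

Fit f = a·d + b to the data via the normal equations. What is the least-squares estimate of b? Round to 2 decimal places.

b = -2.50

From the data, Σd·d = 267, Σd = 33, Σ1 = 5.
Right-hand side: Σd·f = -305, Σf = -40.
So MᵀM·[a, b]ᵀ = Mᵀf: [[267, 33]; [33, 5]]·[a, b]ᵀ = [-305, -40]ᵀ.
det = 267·5 − 33² = 246.
a = ((-305)·5 − 33·(-40))/246 = -5/6; b = (267·(-40) − 33·(-305))/246 = -5/2.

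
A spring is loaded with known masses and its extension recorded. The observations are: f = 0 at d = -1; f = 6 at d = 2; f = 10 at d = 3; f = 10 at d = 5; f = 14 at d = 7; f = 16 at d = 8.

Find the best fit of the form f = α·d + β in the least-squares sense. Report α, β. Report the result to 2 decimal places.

α = 1.68, β = 2.62

Forming AᵀA = [[152, 24]; [24, 6]] and Aᵀf = [318, 56]ᵀ gives AᵀA·[α, β]ᵀ = Aᵀf.
Determinant 152·6 − 24² = 336.
α = (318·6 − 24·56)/336 = 47/28; β = (152·56 − 24·318)/336 = 55/21.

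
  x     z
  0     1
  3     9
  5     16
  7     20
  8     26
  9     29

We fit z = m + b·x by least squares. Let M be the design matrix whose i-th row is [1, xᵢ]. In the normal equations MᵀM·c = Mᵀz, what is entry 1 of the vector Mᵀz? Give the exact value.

101

Entry 1 ↔ basis 1, so (Mᵀz)_{1} = Σᵢ zᵢ = (1)·(1) + (1)·(9) + (1)·(16) + (1)·(20) + (1)·(26) + (1)·(29) = 101.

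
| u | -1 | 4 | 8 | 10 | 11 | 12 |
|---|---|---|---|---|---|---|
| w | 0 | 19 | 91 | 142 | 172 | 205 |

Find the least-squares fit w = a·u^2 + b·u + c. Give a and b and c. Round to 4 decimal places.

a = 1.4609, b = -0.2300, c = -2.0739

Entries of AᵀA: Σu^2·u^2 = 49730, Σu^2·u = 4634, Σu^2 = 446, Σu·u = 446, Σu = 44, Σ1 = 6.
Moment sums: Σu^2·w = 70660, Σu·w = 6576, Σw = 629.
AᵀA·[a, b, c]ᵀ = Aᵀw becomes [[49730, 4634, 446]; [4634, 446, 44]; [446, 44, 6]]·[a, b, c]ᵀ = [70660, 6576, 629]ᵀ.
Solving the 3×3 system (Gaussian elimination) gives a = 81457/55758, b = -12823/55758, c = -19273/9293.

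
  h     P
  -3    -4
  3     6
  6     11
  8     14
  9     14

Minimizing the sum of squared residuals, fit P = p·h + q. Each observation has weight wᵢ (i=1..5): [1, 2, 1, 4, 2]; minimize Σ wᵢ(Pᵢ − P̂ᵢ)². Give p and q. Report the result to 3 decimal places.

Compute the Gram sums: Σwᵢ·h·h = 481, Σwᵢ·h = 59, Σwᵢ·1 = 10.
Right-hand side: Σwᵢ·h·P = 814, Σwᵢ·P = 103.
Determinant 481·10 − 59² = 1329.
p = (814·10 − 59·103)/1329 = 2063/1329; q = (481·103 − 59·814)/1329 = 1517/1329.

p = 1.552, q = 1.141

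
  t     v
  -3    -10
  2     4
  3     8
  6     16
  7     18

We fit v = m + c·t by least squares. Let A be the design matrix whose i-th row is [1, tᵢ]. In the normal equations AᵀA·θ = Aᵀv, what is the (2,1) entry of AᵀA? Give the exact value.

Row 2 ↔ basis t, column 1 ↔ basis 1, so (AᵀA)_{2,1} = Σᵢ t = (-3)·(1) + (2)·(1) + (3)·(1) + (6)·(1) + (7)·(1) = 15.

15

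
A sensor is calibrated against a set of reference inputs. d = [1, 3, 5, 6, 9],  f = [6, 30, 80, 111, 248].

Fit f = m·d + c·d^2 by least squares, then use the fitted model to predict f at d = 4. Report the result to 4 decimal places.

f̂ = 51.7402

Setting ∂/∂m … = 0 gives: 152·m + 1098·c = 3394;  1098·m + 8564·c = 26360.
(Σd·d = 152, Σd·d^2 = 1098, Σd^2·d^2 = 8564, Σd·f = 3394, Σd^2·f = 26360.)
Eliminating c: 8564·(row 1) − 1098·(row 2) gives 96124·m = 8564·3394 − 1098·26360 = 122936, so m = 30734/24031.
Then c = (26360 − 1098·(30734/24031))/8564 = 70027/24031.
At d = 4: f̂ = (30734/24031)·(4) + (70027/24031)·(16) = 177624/3433.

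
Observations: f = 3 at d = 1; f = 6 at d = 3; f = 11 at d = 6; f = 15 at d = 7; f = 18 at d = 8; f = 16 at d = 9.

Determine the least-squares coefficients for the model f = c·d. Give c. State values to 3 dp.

The normal system AᵀA·[c]ᵀ = Aᵀf is [[240]]·[c]ᵀ = [480]ᵀ.
Hence c = 480 / 240 ≈ 2.

c = 2.000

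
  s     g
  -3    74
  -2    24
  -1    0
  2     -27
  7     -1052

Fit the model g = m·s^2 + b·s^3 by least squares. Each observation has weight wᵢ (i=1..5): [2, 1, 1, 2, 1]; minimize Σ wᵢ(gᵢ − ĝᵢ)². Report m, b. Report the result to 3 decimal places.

Sums needed: Σwᵢ·s^2·s^2 = 2612, Σwᵢ·s^2·s^3 = 16352, Σwᵢ·s^3·s^3 = 119300.
Right-hand side: Σwᵢ·s^2·g = -50336, Σwᵢ·s^3·g = -365456.
AᵀWA·[m, b]ᵀ = AᵀWg becomes [[2612, 16352]; [16352, 119300]]·[m, b]ᵀ = [-50336, -365456]ᵀ.
Determinant 2612·119300 − 16352² = 44223696.
m = ((-50336)·119300 − 16352·(-365456))/44223696 = -607256/921327; b = (2612·(-365456) − 16352·(-50336))/44223696 = -2739100/921327.

m = -0.659, b = -2.973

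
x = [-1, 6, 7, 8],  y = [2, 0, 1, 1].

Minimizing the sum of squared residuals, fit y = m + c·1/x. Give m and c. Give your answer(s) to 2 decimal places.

Compute the Gram sums: Σ1 = 4, Σ1/x = -95/168, Σ1/x·1/x = 30025/28224.
Right-hand side: Σy = 4, Σ1/x·y = -97/56.
AᵀA·[m, c]ᵀ = Aᵀy becomes [[4, -95/168]; [-95/168, 30025/28224]]·[m, c]ᵀ = [4, -97/56]ᵀ.
Determinant 4·(30025/28224) − (-95/168)² = 37025/9408.
m = (4·(30025/28224) − (-95/168)·(-97/56))/(37025/9408) = 18491/22215; c = (4·(-97/56) − (-95/168)·4)/(37025/9408) = -43904/37025.

m = 0.83, c = -1.19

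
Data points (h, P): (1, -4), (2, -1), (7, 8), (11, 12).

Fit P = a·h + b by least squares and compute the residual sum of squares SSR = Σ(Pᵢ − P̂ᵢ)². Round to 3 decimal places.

From the data, Σh·h = 175, Σh = 21, Σ1 = 4.
Moment sums: Σh·P = 182, ΣP = 15.
Eliminating b: 4·(row 1) − 21·(row 2) gives 259·a = 4·182 − 21·15 = 413, so a = 59/37.
Then b = (15 − 21·(59/37))/4 = -171/37.
Residuals: -36/37, 16/37, 54/37, -34/37; SSR = 152/37.

SSR = 4.108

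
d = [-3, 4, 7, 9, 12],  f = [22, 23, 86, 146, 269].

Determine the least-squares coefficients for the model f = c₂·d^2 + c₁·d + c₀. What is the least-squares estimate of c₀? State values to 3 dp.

With design matrix M, MᵀM = [[30035, 2837, 299]; [2837, 299, 29]; [299, 29, 5]] and Mᵀf = [55342, 5170, 546]ᵀ.
Inverting the 3×3 Gram matrix, [c₂, c₁, c₀]ᵀ = [1054/519, -938/519, -914/519]ᵀ.

c₀ = -1.761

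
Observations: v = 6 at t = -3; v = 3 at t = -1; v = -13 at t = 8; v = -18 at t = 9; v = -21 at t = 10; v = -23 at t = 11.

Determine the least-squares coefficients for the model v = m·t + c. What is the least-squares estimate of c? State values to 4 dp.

The normal equations are: 376·m + 34·c = -750;  34·m + 6·c = -66.
Δ = 376·6 − 34² = 1100.
m = ((-750)·6 − 34·(-66))/1100 = -564/275; c = (376·(-66) − 34·(-750))/1100 = 171/275.

c = 0.6218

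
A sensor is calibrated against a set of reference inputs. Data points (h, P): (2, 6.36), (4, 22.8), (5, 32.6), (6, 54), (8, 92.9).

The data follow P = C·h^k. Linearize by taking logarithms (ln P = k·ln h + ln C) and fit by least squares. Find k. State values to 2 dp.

k = 1.93

Let Y = ln P. Fitting Y = k·ln h + ln C by least squares:
Σln h = 7.5601, Σ(ln h)² = 12.5270, Σln P = 16.9816, Σln h·ln P = 27.7951.
Equations: 12.5270·k + 7.5601·ln C = 27.7951;  7.5601·k + 5·ln C = 16.9816.
Solving (det = 5.4804): k = 1.93291, ln C = 0.47373.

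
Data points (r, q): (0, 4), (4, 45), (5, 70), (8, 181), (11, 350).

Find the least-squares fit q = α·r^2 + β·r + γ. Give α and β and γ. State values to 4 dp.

α = 3.0515, β = -2.1778, γ = 4.2659

With design matrix X, XᵀX = [[19618, 2032, 226]; [2032, 226, 28]; [226, 28, 5]] and Xᵀq = [56404, 5828, 650]ᵀ.
Inverting the 3×3 Gram matrix, [α, β, γ]ᵀ = [241472/79131, -172334/79131, 112522/26377]ᵀ.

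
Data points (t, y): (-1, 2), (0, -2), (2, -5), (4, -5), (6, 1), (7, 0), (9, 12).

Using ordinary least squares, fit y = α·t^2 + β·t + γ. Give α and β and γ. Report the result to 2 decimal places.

Compute the Gram sums: Σt^2·t^2 = 10531, Σt^2·t = 1359, Σt^2 = 187, Σt·t = 187, Σt = 27, Σ1 = 7.
Moment sums: Σt^2·y = 910, Σt·y = 82, Σy = 3.
So MᵀM·[α, β, γ]ᵀ = Mᵀy: [[10531, 1359, 187]; [1359, 187, 27]; [187, 27, 7]]·[α, β, γ]ᵀ = [910, 82, 3]ᵀ.
Row-reducing yields α = 41731/90948, β = -81293/30316, γ = -33790/22737.

α = 0.46, β = -2.68, γ = -1.49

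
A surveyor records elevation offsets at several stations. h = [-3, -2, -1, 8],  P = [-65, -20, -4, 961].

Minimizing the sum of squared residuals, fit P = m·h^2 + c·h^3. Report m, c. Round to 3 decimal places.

Compute the Gram sums: Σh^2·h^2 = 4194, Σh^2·h^3 = 32492, Σh^3·h^3 = 262938.
And Σh^2·P = 60835, Σh^3·P = 493951.
XᵀX·[m, c]ᵀ = XᵀP becomes [[4194, 32492]; [32492, 262938]]·[m, c]ᵀ = [60835, 493951]ᵀ.
Eliminating c: 262938·(row 1) − 32492·(row 2) gives 47031908·m = 262938·60835 − 32492·493951 = -53622662, so m = -26811331/23515954.
Then c = (493951 − 32492·(-26811331/23515954))/262938 = 47489837/23515954.

m = -1.140, c = 2.019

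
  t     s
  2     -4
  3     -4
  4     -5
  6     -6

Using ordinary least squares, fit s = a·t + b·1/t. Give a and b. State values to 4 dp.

With design matrix A, AᵀA = [[65, 4]; [4, 65/144]] and Aᵀs = [-76, -67/12]ᵀ.
Δ = 65·(65/144) − 4² = 1921/144.
a = ((-76)·(65/144) − 4·(-67/12))/(1921/144) = -1724/1921; b = (65·(-67/12) − 4·(-76))/(1921/144) = -8484/1921.

a = -0.8974, b = -4.4164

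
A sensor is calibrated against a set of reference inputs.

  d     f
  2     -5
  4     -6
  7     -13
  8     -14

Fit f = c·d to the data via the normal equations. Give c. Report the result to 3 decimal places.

With design matrix M, MᵀM = [[133]] and Mᵀf = [-237]ᵀ.
Hence c = -237 / 133 ≈ -1.78195.

c = -1.782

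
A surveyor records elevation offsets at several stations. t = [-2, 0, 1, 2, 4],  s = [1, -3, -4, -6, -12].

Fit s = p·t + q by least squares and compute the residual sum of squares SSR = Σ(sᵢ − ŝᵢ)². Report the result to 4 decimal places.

With design matrix X, XᵀX = [[25, 5]; [5, 5]] and Xᵀs = [-66, -24]ᵀ.
Determinant 25·5 − 5² = 100.
p = ((-66)·5 − 5·(-24))/100 = -21/10; q = (25·(-24) − 5·(-66))/100 = -27/10.
Residuals: -1/2, -3/10, 4/5, 9/10, -9/10; SSR = 13/5.

SSR = 2.6000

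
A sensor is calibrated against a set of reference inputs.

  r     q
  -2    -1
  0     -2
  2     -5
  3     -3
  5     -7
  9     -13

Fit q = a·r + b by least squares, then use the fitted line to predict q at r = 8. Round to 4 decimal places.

q̂ = -10.7706

Normal-equation sums: Σr·r = 123, Σr = 17, Σ1 = 6.
For Mᵀq: Σr·q = -169, Σq = -31.
Eliminating b: 6·(row 1) − 17·(row 2) gives 449·a = 6·(-169) − 17·(-31) = -487, so a = -487/449.
Then b = ((-31) − 17·(-487/449))/6 = -940/449.
At r = 8: q̂ = (-487/449)·(8) + (-940/449)·(1) = -4836/449.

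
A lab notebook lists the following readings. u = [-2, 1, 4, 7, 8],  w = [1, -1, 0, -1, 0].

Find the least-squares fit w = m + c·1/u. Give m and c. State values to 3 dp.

m = 0.057, c = -1.261

With design matrix A, AᵀA = [[5, 57/56]; [57/56, 4229/3136]] and Aᵀw = [-1, -23/14]ᵀ.
Determinant 5·(4229/3136) − (57/56)² = 2237/392.
m = ((-1)·(4229/3136) − (57/56)·(-23/14))/(2237/392) = 1015/17896; c = (5·(-23/14) − (57/56)·(-1))/(2237/392) = -2821/2237.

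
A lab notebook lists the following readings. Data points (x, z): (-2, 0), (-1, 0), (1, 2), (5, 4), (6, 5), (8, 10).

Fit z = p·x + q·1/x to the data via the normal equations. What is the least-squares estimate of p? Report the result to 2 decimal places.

Sums needed: Σx·x = 131, Σx·1/x = 6, Σ1/x·1/x = 33601/14400.
And Σx·z = 132, Σ1/x·z = 293/60.
Determinant 131·(33601/14400) − 6² = 3883331/14400.
p = (132·(33601/14400) − 6·(293/60))/(3883331/14400) = 4013412/3883331; q = (131·(293/60) − 6·132)/(3883331/14400) = -2192880/3883331.

p = 1.03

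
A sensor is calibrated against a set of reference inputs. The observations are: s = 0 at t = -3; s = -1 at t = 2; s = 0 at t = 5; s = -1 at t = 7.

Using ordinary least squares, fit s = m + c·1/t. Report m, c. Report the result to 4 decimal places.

Compute the Gram sums: Σ1 = 4, Σ1/t = 107/210, Σ1/t·1/t = 18589/44100.
And Σs = -2, Σ1/t·s = -9/14.
So XᵀX·[m, c]ᵀ = Xᵀs: [[4, 107/210]; [107/210, 18589/44100]]·[m, c]ᵀ = [-2, -9/14]ᵀ.
Determinant 4·(18589/44100) − (107/210)² = 20969/14700.
m = ((-2)·(18589/44100) − (107/210)·(-9/14))/(20969/14700) = -22733/62907; c = (4·(-9/14) − (107/210)·(-2))/(20969/14700) = -22820/20969.

m = -0.3614, c = -1.0883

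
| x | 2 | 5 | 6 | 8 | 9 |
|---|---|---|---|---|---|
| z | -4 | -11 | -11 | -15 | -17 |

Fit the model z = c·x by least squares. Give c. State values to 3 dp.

c = -1.914

From the data, Σx·x = 210.
Moment sums: Σx·z = -402.
Normal equations: [[210]]·[c]ᵀ = [-402]ᵀ.
Hence c = -402 / 210 ≈ -1.91429.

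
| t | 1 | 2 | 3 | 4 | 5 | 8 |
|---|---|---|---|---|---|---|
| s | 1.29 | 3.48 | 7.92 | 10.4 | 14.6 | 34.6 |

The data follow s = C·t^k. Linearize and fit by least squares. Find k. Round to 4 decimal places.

Let Y = ln s. Fitting Y = k·ln t + ln C by least squares:
Σln t = 6.8669, Σ(ln t)² = 10.5236, Σln s = 12.1377, Σln t·ln s = 18.0684.
Normal system: [[10.5236, 6.8669]; [6.8669, 6]]·[k, ln C]ᵀ = [18.0684, 12.1377]ᵀ.
Solving (det = 15.9867): k = 1.56765, ln C = 0.22880.

k = 1.5676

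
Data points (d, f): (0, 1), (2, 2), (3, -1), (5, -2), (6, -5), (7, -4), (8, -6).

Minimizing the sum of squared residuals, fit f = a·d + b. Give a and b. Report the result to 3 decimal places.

Entries of AᵀA: Σd·d = 187, Σd = 31, Σ1 = 7.
Moment sums: Σd·f = -115, Σf = -15.
So AᵀA·[a, b]ᵀ = Aᵀf: [[187, 31]; [31, 7]]·[a, b]ᵀ = [-115, -15]ᵀ.
Eliminating b: 7·(row 1) − 31·(row 2) gives 348·a = 7·(-115) − 31·(-15) = -340, so a = -85/87.
Then b = ((-15) − 31·(-85/87))/7 = 190/87.

a = -0.977, b = 2.184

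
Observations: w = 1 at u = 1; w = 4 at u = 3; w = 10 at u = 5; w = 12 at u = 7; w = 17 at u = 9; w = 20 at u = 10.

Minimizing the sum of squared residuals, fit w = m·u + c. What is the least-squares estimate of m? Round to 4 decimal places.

m = 2.0822

From the data, Σu·u = 265, Σu = 35, Σ1 = 6.
Right-hand side: Σu·w = 500, Σw = 64.
Δ = 265·6 − 35² = 365.
m = (500·6 − 35·64)/365 = 152/73; c = (265·64 − 35·500)/365 = -108/73.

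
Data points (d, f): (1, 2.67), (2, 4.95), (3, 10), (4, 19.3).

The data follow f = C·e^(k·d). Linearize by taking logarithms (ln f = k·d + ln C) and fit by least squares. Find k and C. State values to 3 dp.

Taking logs, ln f = k·d + ln C, so regress ln f on d.
XᵀX = [[30.0000, 10.0000]; [10.0000, 4]], rhs = [22.9290, 7.8442]ᵀ  (here Σd = 10.0000, Σ(d)² = 30.0000, Σln f = 7.8442, Σd·ln f = 22.9290).
Solving (det = 20.0000): k = 0.66373, ln C = 0.30172, so C = exp(0.30172) = 1.35218.

k = 0.664, C = 1.352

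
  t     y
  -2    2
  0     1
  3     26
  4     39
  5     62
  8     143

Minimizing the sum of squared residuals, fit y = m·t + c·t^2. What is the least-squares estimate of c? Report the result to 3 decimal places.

With design matrix M, MᵀM = [[118, 720]; [720, 5074]] and Mᵀy = [1684, 11568]ᵀ.
Eliminating c: 5074·(row 1) − 720·(row 2) gives 80332·m = 5074·1684 − 720·11568 = 215656, so m = 7702/2869.
Then c = (11568 − 720·(7702/2869))/5074 = 5448/2869.

c = 1.899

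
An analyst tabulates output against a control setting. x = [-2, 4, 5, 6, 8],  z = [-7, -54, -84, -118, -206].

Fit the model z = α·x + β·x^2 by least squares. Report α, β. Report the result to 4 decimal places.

The normal equations are: 145·α + 909·β = -2978;  909·α + 6289·β = -20424.
Δ = 145·6289 − 909² = 85624.
α = ((-2978)·6289 − 909·(-20424))/85624 = -11659/6116; β = (145·(-20424) − 909·(-2978))/85624 = -18177/6116.

α = -1.9063, β = -2.9720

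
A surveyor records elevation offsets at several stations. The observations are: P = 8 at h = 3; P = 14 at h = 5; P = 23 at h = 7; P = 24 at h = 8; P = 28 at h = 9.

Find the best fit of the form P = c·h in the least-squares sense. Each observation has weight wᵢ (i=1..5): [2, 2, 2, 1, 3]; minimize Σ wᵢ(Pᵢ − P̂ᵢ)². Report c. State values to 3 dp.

c = 3.082

The normal equations are: 473·c = 1458.
Hence c = 1458 / 473 ≈ 3.08245.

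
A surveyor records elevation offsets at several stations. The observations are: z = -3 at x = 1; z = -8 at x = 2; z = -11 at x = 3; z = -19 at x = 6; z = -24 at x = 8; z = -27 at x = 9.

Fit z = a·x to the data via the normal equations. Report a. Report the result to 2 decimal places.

Sums needed: Σx·x = 195.
And Σx·z = -601.
So MᵀM·[a]ᵀ = Mᵀz: [[195]]·[a]ᵀ = [-601]ᵀ.
Hence a = -601 / 195 ≈ -3.08205.

a = -3.08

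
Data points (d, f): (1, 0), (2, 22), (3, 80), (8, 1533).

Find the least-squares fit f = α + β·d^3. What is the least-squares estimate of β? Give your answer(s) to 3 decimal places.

β = 2.998

XᵀX·[α, β]ᵀ = Xᵀf reads: 4·α + 548·β = 1635;  548·α + 262938·β = 787232.
(Σ1 = 4, Σd^3 = 548, Σd^3·d^3 = 262938, Σf = 1635, Σd^3·f = 787232.)
Δ = 4·262938 − 548² = 751448.
α = (1635·262938 − 548·787232)/751448 = -749753/375724; β = (4·787232 − 548·1635)/751448 = 563237/187862.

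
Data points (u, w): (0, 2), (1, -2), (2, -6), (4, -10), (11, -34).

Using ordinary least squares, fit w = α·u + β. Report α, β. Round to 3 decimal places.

α = -3.212, β = 1.565

Setting ∂/∂α … = 0 gives: 142·α + 18·β = -428;  18·α + 5·β = -50.
(Σu·u = 142, Σu = 18, Σ1 = 5, Σu·w = -428, Σw = -50.)
det = 142·5 − 18² = 386.
α = ((-428)·5 − 18·(-50))/386 = -620/193; β = (142·(-50) − 18·(-428))/386 = 302/193.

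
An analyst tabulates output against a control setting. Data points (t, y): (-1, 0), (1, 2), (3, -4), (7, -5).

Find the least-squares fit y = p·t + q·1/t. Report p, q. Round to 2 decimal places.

p = -0.86, q = 1.58

Forming XᵀX = [[60, 4]; [4, 940/441]] and Xᵀy = [-45, -1/21]ᵀ gives XᵀX·[p, q]ᵀ = Xᵀy.
Eliminating q: (940/441)·(row 1) − 4·(row 2) gives (16448/147)·p = (940/441)·(-45) − 4·(-1/21) = -14072/147, so p = -1759/2056.
Then q = ((-1/21) − 4·(-1759/2056))/(940/441) = 3255/2056.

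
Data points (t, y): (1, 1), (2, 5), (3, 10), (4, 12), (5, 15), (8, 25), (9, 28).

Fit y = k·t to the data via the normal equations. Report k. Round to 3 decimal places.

The normal system MᵀM·[k]ᵀ = Mᵀy is [[200]]·[k]ᵀ = [616]ᵀ.
Hence k = 616 / 200 ≈ 3.08.

k = 3.080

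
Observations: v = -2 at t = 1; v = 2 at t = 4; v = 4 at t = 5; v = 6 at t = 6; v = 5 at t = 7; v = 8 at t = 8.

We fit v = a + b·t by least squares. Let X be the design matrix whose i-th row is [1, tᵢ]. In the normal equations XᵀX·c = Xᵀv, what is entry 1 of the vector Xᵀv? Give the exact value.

Entry 1 ↔ basis 1, so (Xᵀv)_{1} = Σᵢ vᵢ = (1)·(-2) + (1)·(2) + (1)·(4) + (1)·(6) + (1)·(5) + (1)·(8) = 23.

23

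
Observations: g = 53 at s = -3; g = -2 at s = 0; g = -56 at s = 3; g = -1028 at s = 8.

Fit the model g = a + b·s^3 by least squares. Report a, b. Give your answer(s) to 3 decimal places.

a = -1.654, b = -2.005

Entries of XᵀX: Σ1 = 4, Σs^3 = 512, Σs^3·s^3 = 263602.
And Σg = -1033, Σs^3·g = -529279.
XᵀX·[a, b]ᵀ = Xᵀg becomes [[4, 512]; [512, 263602]]·[a, b]ᵀ = [-1033, -529279]ᵀ.
Δ = 4·263602 − 512² = 792264.
a = ((-1033)·263602 − 512·(-529279))/792264 = -655009/396132; b = (4·(-529279) − 512·(-1033))/792264 = -397055/198066.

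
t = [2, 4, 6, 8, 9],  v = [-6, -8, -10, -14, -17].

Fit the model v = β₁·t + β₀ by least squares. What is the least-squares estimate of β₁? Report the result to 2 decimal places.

β₁ = -1.52

From the data, Σt·t = 201, Σt = 29, Σ1 = 5.
Right-hand side: Σt·v = -369, Σv = -55.
So AᵀA·[β₁, β₀]ᵀ = Aᵀv: [[201, 29]; [29, 5]]·[β₁, β₀]ᵀ = [-369, -55]ᵀ.
Eliminating β₀: 5·(row 1) − 29·(row 2) gives 164·β₁ = 5·(-369) − 29·(-55) = -250, so β₁ = -125/82.
Then β₀ = ((-55) − 29·(-125/82))/5 = -177/82.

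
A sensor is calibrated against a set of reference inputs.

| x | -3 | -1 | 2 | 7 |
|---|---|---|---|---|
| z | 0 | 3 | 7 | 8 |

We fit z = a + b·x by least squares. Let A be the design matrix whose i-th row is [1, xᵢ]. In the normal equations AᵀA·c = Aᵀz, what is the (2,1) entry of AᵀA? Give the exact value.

5

Row 2 ↔ basis x, column 1 ↔ basis 1, so (AᵀA)_{2,1} = Σᵢ x = (-3)·(1) + (-1)·(1) + (2)·(1) + (7)·(1) = 5.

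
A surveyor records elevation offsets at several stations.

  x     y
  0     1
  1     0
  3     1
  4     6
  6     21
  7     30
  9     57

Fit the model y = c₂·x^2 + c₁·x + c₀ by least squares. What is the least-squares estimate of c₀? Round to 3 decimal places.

c₀ = 1.250

With design matrix A, AᵀA = [[10596, 1380, 192]; [1380, 192, 30]; [192, 30, 7]] and Aᵀy = [6948, 876, 116]ᵀ.
Inverting the 3×3 Gram matrix, [c₂, c₁, c₀]ᵀ = [169/168, -481/168, 5/4]ᵀ.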